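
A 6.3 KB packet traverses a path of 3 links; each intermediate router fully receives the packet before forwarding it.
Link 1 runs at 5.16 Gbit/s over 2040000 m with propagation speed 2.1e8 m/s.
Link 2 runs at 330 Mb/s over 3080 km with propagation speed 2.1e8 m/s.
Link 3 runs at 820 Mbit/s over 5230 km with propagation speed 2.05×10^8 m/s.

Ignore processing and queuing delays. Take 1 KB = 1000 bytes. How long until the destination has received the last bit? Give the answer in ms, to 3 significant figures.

L = 50400 bits.
Transmission delays (L/R per hop): 0.00976744, 0.152727, 0.0614634 ms; sum = 0.223958 ms.
Propagation delays (d/s per hop): 9.71429, 14.6667, 25.5122 ms; sum = 49.8931 ms.
End-to-end = 50.1 ms.

50.1 ms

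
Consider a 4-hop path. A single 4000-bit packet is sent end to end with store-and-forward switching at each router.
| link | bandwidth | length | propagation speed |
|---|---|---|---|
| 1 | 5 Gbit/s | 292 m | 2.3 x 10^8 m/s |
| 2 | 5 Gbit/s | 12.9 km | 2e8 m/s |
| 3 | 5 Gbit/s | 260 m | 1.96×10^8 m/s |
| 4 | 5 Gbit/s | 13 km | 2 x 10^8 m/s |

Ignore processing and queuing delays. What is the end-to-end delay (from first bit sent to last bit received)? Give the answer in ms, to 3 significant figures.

0.135 ms

Transmission delay per hop = L/R = 4000/5000000000 = 0.0008 ms; 4 hops → 0.0032 ms.
Propagation delays (d/s per hop): 0.00126957, 0.0645, 0.00132653, 0.065 ms; sum = 0.132096 ms.
End-to-end = 0.135 ms.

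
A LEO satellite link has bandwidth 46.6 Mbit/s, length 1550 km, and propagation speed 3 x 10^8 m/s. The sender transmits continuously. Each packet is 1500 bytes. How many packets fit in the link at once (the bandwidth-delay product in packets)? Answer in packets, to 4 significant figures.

Propagation delay = 1550000 / 300000000 = 0.00516667 s.
BDP = R × t_prop = 46600000 × 0.00516667 = 240767 bits.
In packets of 12000 bits: 20.06 packets.

20.06 packets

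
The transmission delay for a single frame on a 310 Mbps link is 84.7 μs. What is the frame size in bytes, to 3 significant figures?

L = R × t_tx = 310000000 b/s × 8.47e-05 s = 26257 bits.
In bytes: 26257 / 8 = 3280 bytes.

3280 bytes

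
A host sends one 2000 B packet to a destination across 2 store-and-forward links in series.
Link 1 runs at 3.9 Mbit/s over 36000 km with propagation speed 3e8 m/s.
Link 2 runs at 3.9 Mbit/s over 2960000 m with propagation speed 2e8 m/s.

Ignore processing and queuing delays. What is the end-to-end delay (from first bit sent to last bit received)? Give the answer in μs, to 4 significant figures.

143000 μs

L = 2000 × 8 = 16000 bits.
Transmission delay per hop = L/R = 16000/3900000 = 4102.56 μs; 2 hops → 8205.13 μs.
Propagation delays (d/s per hop): 120000, 14800 μs; sum = 134800 μs.
End-to-end = 143000 μs.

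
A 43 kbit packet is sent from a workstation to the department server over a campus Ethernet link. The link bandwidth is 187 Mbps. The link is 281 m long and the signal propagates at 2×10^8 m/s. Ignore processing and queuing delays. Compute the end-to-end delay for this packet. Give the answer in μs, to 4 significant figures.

231.4 μs

L = 43000 bits.
Transmission delay = L/R = 43000 / 187000000 = 229.947 μs.
Propagation delay = d/s = 281 m / 200000000 m/s = 1.405 μs.
Total = 231.4 μs.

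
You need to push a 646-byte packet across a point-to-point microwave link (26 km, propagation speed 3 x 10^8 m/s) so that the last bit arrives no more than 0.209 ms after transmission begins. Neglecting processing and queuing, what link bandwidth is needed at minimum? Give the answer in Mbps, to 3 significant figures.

42.2 Mbps

L = 5168 bits.
Propagation delay = 26000 / 300000000 = 0.0866667 ms.
Transmission budget = 0.209 − 0.0866667 = 0.122333 ms.
R ≥ L / t_tx = 5168 bits / 0.000122333 s = 42.2 Mbps.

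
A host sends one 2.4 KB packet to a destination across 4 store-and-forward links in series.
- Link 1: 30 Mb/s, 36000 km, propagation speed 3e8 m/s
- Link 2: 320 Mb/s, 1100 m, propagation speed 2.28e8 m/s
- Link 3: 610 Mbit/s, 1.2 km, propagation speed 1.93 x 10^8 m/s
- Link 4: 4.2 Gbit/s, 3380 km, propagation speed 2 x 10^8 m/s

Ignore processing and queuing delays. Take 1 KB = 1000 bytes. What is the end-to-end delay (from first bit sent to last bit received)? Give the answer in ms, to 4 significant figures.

137.6 ms

L = 19200 bits.
Transmission delays (L/R per hop): 0.64, 0.06, 0.0314754, 0.00457143 ms; sum = 0.736047 ms.
Propagation delays (d/s per hop): 120, 0.00482456, 0.00621762, 16.9 ms; sum = 136.911 ms.
End-to-end = 137.6 ms.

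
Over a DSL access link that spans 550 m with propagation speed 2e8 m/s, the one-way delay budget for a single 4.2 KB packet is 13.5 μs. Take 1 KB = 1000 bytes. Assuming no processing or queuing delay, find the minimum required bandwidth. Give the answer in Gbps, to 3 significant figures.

L = 33600 bits.
Propagation delay = 550 / 200000000 = 2.75 μs.
Transmission budget = 13.5 − 2.75 = 10.75 μs.
R ≥ L / t_tx = 33600 bits / 1.075e-05 s = 3.13 Gbps.

3.13 Gbps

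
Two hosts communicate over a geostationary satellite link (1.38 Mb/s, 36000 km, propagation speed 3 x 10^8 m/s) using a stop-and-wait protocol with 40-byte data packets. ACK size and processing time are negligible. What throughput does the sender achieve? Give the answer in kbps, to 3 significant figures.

1.33 kbps

t_tx = L/R = 320/1380000 = 0.000231884 s.
t_prop = 36000000/300000000 = 0.12 s; RTT = 0.24 s.
Cycle = t_tx + RTT = 0.240232 s.
Throughput = L / cycle = 320 / 0.240232 = 1.33 kbps.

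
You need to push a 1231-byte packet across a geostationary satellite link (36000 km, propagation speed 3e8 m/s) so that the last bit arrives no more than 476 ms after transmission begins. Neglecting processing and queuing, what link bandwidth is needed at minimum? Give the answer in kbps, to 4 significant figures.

L = 9848 bits.
Propagation delay = 36000000 / 300000000 = 120 ms.
Transmission budget = 476 − 120 = 356 ms.
R ≥ L / t_tx = 9848 bits / 0.356 s = 27.66 kbps.

27.66 kbps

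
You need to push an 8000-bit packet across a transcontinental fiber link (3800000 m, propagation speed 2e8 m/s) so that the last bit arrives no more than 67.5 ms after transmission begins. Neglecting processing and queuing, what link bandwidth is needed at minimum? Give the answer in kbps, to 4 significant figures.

Propagation delay = 3800000 / 200000000 = 19 ms.
Transmission budget = 67.5 − 19 = 48.5 ms.
R ≥ L / t_tx = 8000 bits / 0.0485 s = 164.9 kbps.

164.9 kbps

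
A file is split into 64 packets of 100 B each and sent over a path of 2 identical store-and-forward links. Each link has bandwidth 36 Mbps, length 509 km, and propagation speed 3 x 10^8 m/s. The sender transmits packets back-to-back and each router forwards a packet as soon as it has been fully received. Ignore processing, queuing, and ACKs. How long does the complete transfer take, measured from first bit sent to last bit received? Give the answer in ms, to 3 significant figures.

Per-hop transmission t_tx = L/R = 800/36000000 = 0.0222222 ms.
Per-hop propagation t_prop = 509000/300000000 = 1.69667 ms.
Pipeline fill: first packet needs 2·t_tx to clear all hops; remaining 63 packets each add one t_tx.
Total = (2+64-1)·t_tx + 2·t_prop = 65·0.0222222 + 2·1.69667 = 4.84 ms.

4.84 ms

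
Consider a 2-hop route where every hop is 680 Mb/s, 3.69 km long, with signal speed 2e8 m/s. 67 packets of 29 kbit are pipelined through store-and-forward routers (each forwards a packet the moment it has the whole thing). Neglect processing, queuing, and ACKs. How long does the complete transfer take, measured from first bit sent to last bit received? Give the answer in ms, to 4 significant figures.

2.937 ms

Per-hop transmission t_tx = L/R = 29000/680000000 = 0.0426471 ms.
Per-hop propagation t_prop = 3690/200000000 = 0.01845 ms.
Pipeline fill: first packet needs 2·t_tx to clear all hops; remaining 66 packets each add one t_tx.
Total = (2+67-1)·t_tx + 2·t_prop = 68·0.0426471 + 2·0.01845 = 2.937 ms.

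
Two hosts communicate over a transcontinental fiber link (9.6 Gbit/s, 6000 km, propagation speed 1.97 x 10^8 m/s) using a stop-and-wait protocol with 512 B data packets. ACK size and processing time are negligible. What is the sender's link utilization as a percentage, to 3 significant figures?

0.000700 %

t_tx = L/R = 4096/9600000000 = 4.26667e-07 s.
t_prop = 6000000/197000000 = 0.0304569 s; RTT = 0.0609137 s.
Cycle = t_tx + RTT = 0.0609141 s.
Utilization = t_tx / cycle = 4.26667e-07/0.0609141 = 0.000700 %.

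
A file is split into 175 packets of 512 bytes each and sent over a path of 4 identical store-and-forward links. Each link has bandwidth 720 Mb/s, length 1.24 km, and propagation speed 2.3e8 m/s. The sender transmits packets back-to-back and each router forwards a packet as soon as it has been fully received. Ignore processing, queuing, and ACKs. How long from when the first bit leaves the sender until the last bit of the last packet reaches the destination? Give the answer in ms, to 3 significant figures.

1.03 ms

Per-hop transmission t_tx = L/R = 4096/720000000 = 0.00568889 ms.
Per-hop propagation t_prop = 1240/2.3e+08 = 0.0053913 ms.
Pipeline fill: first packet needs 4·t_tx to clear all hops; remaining 174 packets each add one t_tx.
Total = (4+175-1)·t_tx + 4·t_prop = 178·0.00568889 + 4·0.0053913 = 1.03 ms.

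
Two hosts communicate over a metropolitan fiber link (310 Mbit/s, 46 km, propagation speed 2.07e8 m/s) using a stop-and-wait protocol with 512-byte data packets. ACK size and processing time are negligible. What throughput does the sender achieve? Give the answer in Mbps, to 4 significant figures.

8.950 Mbps

t_tx = L/R = 4096/310000000 = 1.32129e-05 s.
t_prop = 46000/2.07e+08 = 0.000222222 s; RTT = 0.000444444 s.
Cycle = t_tx + RTT = 0.000457657 s.
Throughput = L / cycle = 4096 / 0.000457657 = 8.950 Mbps.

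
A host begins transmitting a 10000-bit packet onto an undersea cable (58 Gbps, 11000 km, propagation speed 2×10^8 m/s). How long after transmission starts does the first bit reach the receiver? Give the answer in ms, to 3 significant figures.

First bit experiences only propagation delay: d/s = 11000000/200000000 = 55.0 ms.

55.0 ms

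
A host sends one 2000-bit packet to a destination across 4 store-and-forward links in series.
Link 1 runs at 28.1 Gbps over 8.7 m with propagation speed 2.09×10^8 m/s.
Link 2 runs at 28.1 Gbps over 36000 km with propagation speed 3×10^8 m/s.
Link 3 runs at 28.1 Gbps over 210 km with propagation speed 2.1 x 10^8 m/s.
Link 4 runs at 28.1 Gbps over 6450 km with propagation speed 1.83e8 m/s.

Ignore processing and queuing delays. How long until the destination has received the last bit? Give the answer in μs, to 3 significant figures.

156000 μs

Transmission delay per hop = L/R = 2000/28100000000 = 0.0711744 μs; 4 hops → 0.284698 μs.
Propagation delays (d/s per hop): 0.0416268, 120000, 1000, 35245.9 μs; sum = 156246 μs.
End-to-end = 156000 μs.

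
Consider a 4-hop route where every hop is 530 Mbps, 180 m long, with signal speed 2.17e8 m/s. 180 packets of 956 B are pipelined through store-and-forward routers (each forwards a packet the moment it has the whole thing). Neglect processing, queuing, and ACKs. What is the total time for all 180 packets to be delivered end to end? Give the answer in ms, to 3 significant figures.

Per-hop transmission t_tx = L/R = 7648/530000000 = 0.0144302 ms.
Per-hop propagation t_prop = 180/217000000 = 0.000829493 ms.
Pipeline fill: first packet needs 4·t_tx to clear all hops; remaining 179 packets each add one t_tx.
Total = (4+180-1)·t_tx + 4·t_prop = 183·0.0144302 + 4·0.000829493 = 2.64 ms.

2.64 ms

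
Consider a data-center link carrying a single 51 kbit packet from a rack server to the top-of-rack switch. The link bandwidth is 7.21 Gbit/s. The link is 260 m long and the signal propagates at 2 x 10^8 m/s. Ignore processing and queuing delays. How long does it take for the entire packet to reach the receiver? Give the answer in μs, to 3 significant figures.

L = 51000 bits.
Transmission delay = L/R = 51000 / 7210000000 = 7.07351 μs.
Propagation delay = d/s = 260 m / 200000000 m/s = 1.3 μs.
Total = 8.37 μs.

8.37 μs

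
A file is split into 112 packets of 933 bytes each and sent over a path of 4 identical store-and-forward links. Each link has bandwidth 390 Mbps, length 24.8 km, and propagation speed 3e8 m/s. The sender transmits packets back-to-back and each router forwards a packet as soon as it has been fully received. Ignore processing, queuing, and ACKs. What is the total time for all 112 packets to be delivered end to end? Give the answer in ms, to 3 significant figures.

Per-hop transmission t_tx = L/R = 7464/390000000 = 0.0191385 ms.
Per-hop propagation t_prop = 24800/300000000 = 0.0826667 ms.
Pipeline fill: first packet needs 4·t_tx to clear all hops; remaining 111 packets each add one t_tx.
Total = (4+112-1)·t_tx + 4·t_prop = 115·0.0191385 + 4·0.0826667 = 2.53 ms.

2.53 ms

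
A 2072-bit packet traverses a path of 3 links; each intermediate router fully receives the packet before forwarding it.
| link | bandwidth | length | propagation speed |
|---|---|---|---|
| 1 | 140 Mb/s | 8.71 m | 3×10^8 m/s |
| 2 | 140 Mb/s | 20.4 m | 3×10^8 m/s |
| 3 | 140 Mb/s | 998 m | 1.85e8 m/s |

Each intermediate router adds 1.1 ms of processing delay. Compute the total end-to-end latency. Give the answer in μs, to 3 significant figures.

Transmission delay per hop = L/R = 2072/140000000 = 14.8 μs; 3 hops → 44.4 μs.
Propagation delays (d/s per hop): 0.0290333, 0.068, 5.39459 μs; sum = 5.49163 μs.
Processing at 2 router(s): 2 × 1.1 ms = 2200 μs.
End-to-end = 2250 μs.

2250 μs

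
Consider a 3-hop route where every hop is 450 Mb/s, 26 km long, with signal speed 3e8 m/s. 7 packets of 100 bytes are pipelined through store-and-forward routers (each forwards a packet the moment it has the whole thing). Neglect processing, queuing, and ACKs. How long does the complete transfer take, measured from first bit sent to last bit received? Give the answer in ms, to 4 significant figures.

0.2760 ms

Per-hop transmission t_tx = L/R = 800/450000000 = 0.00177778 ms.
Per-hop propagation t_prop = 26000/300000000 = 0.0866667 ms.
Pipeline fill: first packet needs 3·t_tx to clear all hops; remaining 6 packets each add one t_tx.
Total = (3+7-1)·t_tx + 3·t_prop = 9·0.00177778 + 3·0.0866667 = 0.2760 ms.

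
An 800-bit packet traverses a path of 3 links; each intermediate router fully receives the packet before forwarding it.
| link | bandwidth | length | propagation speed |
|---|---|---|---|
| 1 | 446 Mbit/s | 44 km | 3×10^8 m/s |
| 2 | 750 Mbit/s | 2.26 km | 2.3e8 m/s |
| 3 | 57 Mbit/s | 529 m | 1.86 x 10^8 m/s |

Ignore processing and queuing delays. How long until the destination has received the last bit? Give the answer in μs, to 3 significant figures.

Transmission delays (L/R per hop): 1.79372, 1.06667, 14.0351 μs; sum = 16.8955 μs.
Propagation delays (d/s per hop): 146.667, 9.82609, 2.84409 μs; sum = 159.337 μs.
End-to-end = 176 μs.

176 μs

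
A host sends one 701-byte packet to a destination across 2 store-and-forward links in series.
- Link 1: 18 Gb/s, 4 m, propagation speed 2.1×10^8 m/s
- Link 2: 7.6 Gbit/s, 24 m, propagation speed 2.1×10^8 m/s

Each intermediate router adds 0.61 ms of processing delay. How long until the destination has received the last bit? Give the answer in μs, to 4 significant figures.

611.2 μs

L = 701 × 8 = 5608 bits.
Transmission delays (L/R per hop): 0.311556, 0.737895 μs; sum = 1.04945 μs.
Propagation delays (d/s per hop): 0.0190476, 0.114286 μs; sum = 0.133333 μs.
Processing at 1 router(s): 1 × 0.61 ms = 610 μs.
End-to-end = 611.2 μs.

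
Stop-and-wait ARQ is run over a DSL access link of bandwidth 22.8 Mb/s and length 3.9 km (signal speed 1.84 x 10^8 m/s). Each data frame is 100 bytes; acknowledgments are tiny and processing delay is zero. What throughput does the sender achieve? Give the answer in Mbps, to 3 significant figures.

t_tx = L/R = 800/22800000 = 3.50877e-05 s.
t_prop = 3900/184000000 = 2.11957e-05 s; RTT = 4.23913e-05 s.
Cycle = t_tx + RTT = 7.7479e-05 s.
Throughput = L / cycle = 800 / 7.7479e-05 = 10.3 Mbps.

10.3 Mbps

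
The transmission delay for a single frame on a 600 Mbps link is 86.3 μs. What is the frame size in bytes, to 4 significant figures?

L = R × t_tx = 600000000 b/s × 8.63e-05 s = 51780 bits.
In bytes: 51780 / 8 = 6473 bytes.

6473 bytes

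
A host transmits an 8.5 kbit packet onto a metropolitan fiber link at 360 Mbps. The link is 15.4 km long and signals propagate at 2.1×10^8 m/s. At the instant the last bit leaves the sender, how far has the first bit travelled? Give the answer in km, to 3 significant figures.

t_tx = L/R = 8500/360000000 = 2.36111e-05 s.
Distance = s × t_tx = 210000000 × 2.36111e-05 = 4.96 km.

4.96 km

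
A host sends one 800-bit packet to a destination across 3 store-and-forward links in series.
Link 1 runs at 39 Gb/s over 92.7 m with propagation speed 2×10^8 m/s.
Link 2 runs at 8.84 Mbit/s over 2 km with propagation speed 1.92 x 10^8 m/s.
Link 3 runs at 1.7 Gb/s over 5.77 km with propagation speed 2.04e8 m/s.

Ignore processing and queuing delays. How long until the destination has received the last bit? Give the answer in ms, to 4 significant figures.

Transmission delays (L/R per hop): 2.05128e-05, 0.0904977, 0.000470588 ms; sum = 0.0909888 ms.
Propagation delays (d/s per hop): 0.0004635, 0.0104167, 0.0282843 ms; sum = 0.0391645 ms.
End-to-end = 0.1302 ms.

0.1302 ms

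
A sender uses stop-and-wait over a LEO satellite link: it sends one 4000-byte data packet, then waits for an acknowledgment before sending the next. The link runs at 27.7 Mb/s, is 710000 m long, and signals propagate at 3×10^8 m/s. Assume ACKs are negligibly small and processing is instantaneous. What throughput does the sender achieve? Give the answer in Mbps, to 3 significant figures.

5.43 Mbps

t_tx = L/R = 32000/27700000 = 0.00115523 s.
t_prop = 710000/300000000 = 0.00236667 s; RTT = 0.00473333 s.
Cycle = t_tx + RTT = 0.00588857 s.
Throughput = L / cycle = 32000 / 0.00588857 = 5.43 Mbps.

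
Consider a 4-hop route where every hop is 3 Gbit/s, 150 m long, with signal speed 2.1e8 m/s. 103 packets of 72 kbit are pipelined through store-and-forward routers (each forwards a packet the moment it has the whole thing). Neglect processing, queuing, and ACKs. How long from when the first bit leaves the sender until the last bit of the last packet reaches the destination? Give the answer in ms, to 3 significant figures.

Per-hop transmission t_tx = L/R = 72000/3000000000 = 0.024 ms.
Per-hop propagation t_prop = 150/210000000 = 0.000714286 ms.
Pipeline fill: first packet needs 4·t_tx to clear all hops; remaining 102 packets each add one t_tx.
Total = (4+103-1)·t_tx + 4·t_prop = 106·0.024 + 4·0.000714286 = 2.55 ms.

2.55 ms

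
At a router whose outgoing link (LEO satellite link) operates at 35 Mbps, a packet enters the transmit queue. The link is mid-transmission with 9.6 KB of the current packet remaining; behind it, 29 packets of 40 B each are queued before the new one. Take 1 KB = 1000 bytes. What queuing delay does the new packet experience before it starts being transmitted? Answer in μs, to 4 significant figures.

Each queued packet: L/R = 320/35000000 = 9.14286 μs.
29 queued → 265.143 μs.
Plus remaining 76800 bits of current packet: 2194.29 μs.
Queuing delay = 2459 μs.

2459 μs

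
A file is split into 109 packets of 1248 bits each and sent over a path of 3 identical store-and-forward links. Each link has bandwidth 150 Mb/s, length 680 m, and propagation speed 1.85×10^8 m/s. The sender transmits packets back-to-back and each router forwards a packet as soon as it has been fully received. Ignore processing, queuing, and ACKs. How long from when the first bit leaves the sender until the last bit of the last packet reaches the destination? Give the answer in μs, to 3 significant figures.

935 μs

Per-hop transmission t_tx = L/R = 1248/150000000 = 8.32 μs.
Per-hop propagation t_prop = 680/185000000 = 3.67568 μs.
Pipeline fill: first packet needs 3·t_tx to clear all hops; remaining 108 packets each add one t_tx.
Total = (3+109-1)·t_tx + 3·t_prop = 111·8.32 + 3·3.67568 = 935 μs.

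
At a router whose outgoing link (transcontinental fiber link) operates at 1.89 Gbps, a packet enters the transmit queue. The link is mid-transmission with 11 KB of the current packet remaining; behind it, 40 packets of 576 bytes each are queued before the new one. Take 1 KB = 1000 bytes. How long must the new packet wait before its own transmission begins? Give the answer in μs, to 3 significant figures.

144 μs

Each queued packet: L/R = 4608/1890000000 = 2.4381 μs.
40 queued → 97.5238 μs.
Plus remaining 88000 bits of current packet: 46.5608 μs.
Queuing delay = 144 μs.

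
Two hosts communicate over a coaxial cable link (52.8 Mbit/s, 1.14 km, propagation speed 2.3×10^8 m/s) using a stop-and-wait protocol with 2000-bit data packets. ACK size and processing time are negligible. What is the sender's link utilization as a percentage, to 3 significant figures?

t_tx = L/R = 2000/52800000 = 3.78788e-05 s.
t_prop = 1140/2.3e+08 = 4.95652e-06 s; RTT = 9.91304e-06 s.
Cycle = t_tx + RTT = 4.77918e-05 s.
Utilization = t_tx / cycle = 3.78788e-05/4.77918e-05 = 79.3 %.

79.3 %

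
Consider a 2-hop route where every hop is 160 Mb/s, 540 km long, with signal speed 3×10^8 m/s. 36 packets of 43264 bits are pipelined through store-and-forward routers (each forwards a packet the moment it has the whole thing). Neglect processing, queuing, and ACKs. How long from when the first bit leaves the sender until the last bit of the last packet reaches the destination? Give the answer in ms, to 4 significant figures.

13.60 ms

Per-hop transmission t_tx = L/R = 43264/160000000 = 0.2704 ms.
Per-hop propagation t_prop = 540000/300000000 = 1.8 ms.
Pipeline fill: first packet needs 2·t_tx to clear all hops; remaining 35 packets each add one t_tx.
Total = (2+36-1)·t_tx + 2·t_prop = 37·0.2704 + 2·1.8 = 13.60 ms.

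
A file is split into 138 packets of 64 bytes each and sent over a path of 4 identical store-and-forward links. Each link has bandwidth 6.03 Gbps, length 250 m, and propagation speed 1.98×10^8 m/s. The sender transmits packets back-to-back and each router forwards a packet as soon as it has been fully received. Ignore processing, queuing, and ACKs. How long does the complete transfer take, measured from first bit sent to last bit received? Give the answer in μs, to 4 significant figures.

17.02 μs

Per-hop transmission t_tx = L/R = 512/6030000000 = 0.0849088 μs.
Per-hop propagation t_prop = 250/198000000 = 1.26263 μs.
Pipeline fill: first packet needs 4·t_tx to clear all hops; remaining 137 packets each add one t_tx.
Total = (4+138-1)·t_tx + 4·t_prop = 141·0.0849088 + 4·1.26263 = 17.02 μs.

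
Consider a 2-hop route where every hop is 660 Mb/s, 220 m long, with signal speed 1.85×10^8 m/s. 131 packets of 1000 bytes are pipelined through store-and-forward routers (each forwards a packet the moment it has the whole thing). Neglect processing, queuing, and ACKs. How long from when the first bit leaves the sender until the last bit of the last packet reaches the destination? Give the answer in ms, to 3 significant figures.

1.60 ms

Per-hop transmission t_tx = L/R = 8000/660000000 = 0.0121212 ms.
Per-hop propagation t_prop = 220/185000000 = 0.00118919 ms.
Pipeline fill: first packet needs 2·t_tx to clear all hops; remaining 130 packets each add one t_tx.
Total = (2+131-1)·t_tx + 2·t_prop = 132·0.0121212 + 2·0.00118919 = 1.60 ms.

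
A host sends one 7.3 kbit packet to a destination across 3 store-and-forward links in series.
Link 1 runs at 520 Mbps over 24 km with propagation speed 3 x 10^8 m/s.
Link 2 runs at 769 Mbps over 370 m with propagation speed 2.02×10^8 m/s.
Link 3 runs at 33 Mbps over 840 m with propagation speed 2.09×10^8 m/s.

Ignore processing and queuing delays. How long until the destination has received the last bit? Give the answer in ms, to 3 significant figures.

L = 7300 bits.
Transmission delays (L/R per hop): 0.0140385, 0.00949285, 0.221212 ms; sum = 0.244743 ms.
Propagation delays (d/s per hop): 0.08, 0.00183168, 0.00401914 ms; sum = 0.0858508 ms.
End-to-end = 0.331 ms.

0.331 ms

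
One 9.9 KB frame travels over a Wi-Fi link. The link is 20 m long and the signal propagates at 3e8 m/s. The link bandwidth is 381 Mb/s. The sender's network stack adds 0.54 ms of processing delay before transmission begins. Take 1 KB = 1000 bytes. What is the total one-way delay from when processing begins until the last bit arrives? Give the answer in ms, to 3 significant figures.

0.748 ms

L = 79200 bits.
Transmission delay = L/R = 79200 / 381000000 = 0.207874 ms.
Propagation delay = d/s = 20 m / 300000000 m/s = 6.66667e-05 ms.
Plus processing delay 0.54 ms = 0.54 ms.
Total = 0.748 ms.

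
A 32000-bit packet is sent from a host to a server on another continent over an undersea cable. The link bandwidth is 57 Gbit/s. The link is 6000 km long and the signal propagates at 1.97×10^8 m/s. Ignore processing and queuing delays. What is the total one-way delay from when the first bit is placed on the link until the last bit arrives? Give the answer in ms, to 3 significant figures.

Transmission delay = L/R = 32000 / 57000000000 = 0.000561404 ms.
Propagation delay = d/s = 6000000 m / 197000000 m/s = 30.4569 ms.
Total = 30.5 ms.

30.5 ms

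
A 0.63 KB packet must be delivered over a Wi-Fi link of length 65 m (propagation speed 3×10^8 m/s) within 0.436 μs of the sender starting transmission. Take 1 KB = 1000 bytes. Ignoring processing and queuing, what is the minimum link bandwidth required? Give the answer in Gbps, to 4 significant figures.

L = 5040 bits.
Propagation delay = 65 / 300000000 = 0.216667 μs.
Transmission budget = 0.436 − 0.216667 = 0.219333 μs.
R ≥ L / t_tx = 5040 bits / 2.19333e-07 s = 22.98 Gbps.

22.98 Gbps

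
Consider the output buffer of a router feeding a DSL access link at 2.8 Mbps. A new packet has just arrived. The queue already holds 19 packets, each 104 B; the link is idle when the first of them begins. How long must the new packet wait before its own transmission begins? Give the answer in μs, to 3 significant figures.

5650 μs

Each queued packet: L/R = 832/2800000 = 297.143 μs.
19 queued → 5645.71 μs.
Queuing delay = 5650 μs.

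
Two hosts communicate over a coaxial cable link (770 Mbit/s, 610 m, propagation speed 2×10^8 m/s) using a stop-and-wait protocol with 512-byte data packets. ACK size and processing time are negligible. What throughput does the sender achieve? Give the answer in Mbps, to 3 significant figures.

t_tx = L/R = 4096/770000000 = 5.31948e-06 s.
t_prop = 610/200000000 = 3.05e-06 s; RTT = 6.1e-06 s.
Cycle = t_tx + RTT = 1.14195e-05 s.
Throughput = L / cycle = 4096 / 1.14195e-05 = 359 Mbps.

359 Mbps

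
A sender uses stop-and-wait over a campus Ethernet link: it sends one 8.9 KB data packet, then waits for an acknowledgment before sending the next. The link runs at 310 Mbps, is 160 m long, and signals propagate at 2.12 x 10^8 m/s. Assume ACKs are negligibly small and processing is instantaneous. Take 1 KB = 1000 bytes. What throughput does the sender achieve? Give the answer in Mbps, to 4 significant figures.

t_tx = L/R = 71200/310000000 = 0.000229677 s.
t_prop = 160/212000000 = 7.54717e-07 s; RTT = 1.50943e-06 s.
Cycle = t_tx + RTT = 0.000231187 s.
Throughput = L / cycle = 71200 / 0.000231187 = 308.0 Mbps.

308.0 Mbps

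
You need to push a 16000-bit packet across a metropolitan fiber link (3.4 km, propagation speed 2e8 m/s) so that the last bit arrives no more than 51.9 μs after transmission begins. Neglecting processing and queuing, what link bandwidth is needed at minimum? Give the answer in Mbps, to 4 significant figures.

458.5 Mbps

Propagation delay = 3400 / 200000000 = 17 μs.
Transmission budget = 51.9 − 17 = 34.9 μs.
R ≥ L / t_tx = 16000 bits / 3.49e-05 s = 458.5 Mbps.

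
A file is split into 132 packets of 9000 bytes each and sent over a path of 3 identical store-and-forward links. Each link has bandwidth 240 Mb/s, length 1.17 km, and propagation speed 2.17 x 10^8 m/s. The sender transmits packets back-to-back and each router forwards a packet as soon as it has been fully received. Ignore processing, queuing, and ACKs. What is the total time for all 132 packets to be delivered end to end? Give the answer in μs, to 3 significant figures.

Per-hop transmission t_tx = L/R = 72000/240000000 = 300 μs.
Per-hop propagation t_prop = 1170/217000000 = 5.39171 μs.
Pipeline fill: first packet needs 3·t_tx to clear all hops; remaining 131 packets each add one t_tx.
Total = (3+132-1)·t_tx + 3·t_prop = 134·300 + 3·5.39171 = 40200 μs.

40200 μs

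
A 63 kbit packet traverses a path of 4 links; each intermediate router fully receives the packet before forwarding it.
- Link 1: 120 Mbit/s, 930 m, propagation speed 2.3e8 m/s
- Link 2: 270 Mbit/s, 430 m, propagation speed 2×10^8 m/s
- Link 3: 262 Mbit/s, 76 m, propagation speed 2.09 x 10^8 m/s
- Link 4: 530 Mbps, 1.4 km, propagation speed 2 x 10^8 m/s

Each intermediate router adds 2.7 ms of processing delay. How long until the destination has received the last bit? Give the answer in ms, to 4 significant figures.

L = 63000 bits.
Transmission delays (L/R per hop): 0.525, 0.233333, 0.240458, 0.118868 ms; sum = 1.11766 ms.
Propagation delays (d/s per hop): 0.00404348, 0.00215, 0.000363636, 0.007 ms; sum = 0.0135571 ms.
Processing at 3 router(s): 3 × 2.7 ms = 8.1 ms.
End-to-end = 9.231 ms.

9.231 ms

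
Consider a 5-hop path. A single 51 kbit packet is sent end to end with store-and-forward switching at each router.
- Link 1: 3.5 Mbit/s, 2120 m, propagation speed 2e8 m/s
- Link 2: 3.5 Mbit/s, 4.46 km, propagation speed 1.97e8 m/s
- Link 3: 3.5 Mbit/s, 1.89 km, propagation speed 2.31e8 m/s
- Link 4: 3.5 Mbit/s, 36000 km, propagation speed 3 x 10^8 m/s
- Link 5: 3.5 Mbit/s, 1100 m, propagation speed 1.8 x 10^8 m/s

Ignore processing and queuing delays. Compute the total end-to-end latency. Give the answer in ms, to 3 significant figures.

193 ms

L = 51000 bits.
Transmission delay per hop = L/R = 51000/3500000 = 14.5714 ms; 5 hops → 72.8571 ms.
Propagation delays (d/s per hop): 0.0106, 0.0226396, 0.00818182, 120, 0.00611111 ms; sum = 120.048 ms.
End-to-end = 193 ms.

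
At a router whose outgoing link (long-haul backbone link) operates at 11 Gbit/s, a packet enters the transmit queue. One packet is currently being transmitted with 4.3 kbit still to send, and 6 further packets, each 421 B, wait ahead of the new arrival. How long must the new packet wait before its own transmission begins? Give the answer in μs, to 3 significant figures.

2.23 μs

Each queued packet: L/R = 3368/11000000000 = 0.306182 μs.
6 queued → 1.83709 μs.
Plus remaining 4300 bits of current packet: 0.390909 μs.
Queuing delay = 2.23 μs.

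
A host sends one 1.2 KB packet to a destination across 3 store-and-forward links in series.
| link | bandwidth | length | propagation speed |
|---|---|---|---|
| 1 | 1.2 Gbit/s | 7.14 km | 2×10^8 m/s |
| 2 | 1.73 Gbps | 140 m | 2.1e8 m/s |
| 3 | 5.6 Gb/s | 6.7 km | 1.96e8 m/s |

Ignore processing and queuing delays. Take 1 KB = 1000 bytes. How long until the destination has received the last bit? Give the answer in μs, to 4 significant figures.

L = 9600 bits.
Transmission delays (L/R per hop): 8, 5.54913, 1.71429 μs; sum = 15.2634 μs.
Propagation delays (d/s per hop): 35.7, 0.666667, 34.1837 μs; sum = 70.5503 μs.
End-to-end = 85.81 μs.

85.81 μs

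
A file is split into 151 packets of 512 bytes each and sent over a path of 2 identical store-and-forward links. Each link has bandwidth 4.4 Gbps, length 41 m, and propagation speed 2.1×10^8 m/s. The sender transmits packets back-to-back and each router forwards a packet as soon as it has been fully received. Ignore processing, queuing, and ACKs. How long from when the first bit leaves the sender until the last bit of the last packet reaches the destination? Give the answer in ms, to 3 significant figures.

Per-hop transmission t_tx = L/R = 4096/4400000000 = 0.000930909 ms.
Per-hop propagation t_prop = 41/210000000 = 0.000195238 ms.
Pipeline fill: first packet needs 2·t_tx to clear all hops; remaining 150 packets each add one t_tx.
Total = (2+151-1)·t_tx + 2·t_prop = 152·0.000930909 + 2·0.000195238 = 0.142 ms.

0.142 ms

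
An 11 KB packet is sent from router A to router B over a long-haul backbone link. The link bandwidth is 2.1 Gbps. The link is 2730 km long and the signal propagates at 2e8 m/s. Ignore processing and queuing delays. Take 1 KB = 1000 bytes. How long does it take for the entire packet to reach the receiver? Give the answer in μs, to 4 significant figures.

L = 88000 bits.
Transmission delay = L/R = 88000 / 2100000000 = 41.9048 μs.
Propagation delay = d/s = 2730000 m / 200000000 m/s = 13650 μs.
Total = 13690 μs.

13690 μs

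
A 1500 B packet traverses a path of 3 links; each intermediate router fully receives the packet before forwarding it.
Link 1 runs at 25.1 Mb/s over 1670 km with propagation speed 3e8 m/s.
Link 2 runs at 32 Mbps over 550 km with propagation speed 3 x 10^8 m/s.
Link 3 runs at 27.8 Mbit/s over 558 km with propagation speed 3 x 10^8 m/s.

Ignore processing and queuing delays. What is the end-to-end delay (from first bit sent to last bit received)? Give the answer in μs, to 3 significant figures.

L = 1500 × 8 = 12000 bits.
Transmission delays (L/R per hop): 478.088, 375, 431.655 μs; sum = 1284.74 μs.
Propagation delays (d/s per hop): 5566.67, 1833.33, 1860 μs; sum = 9260 μs.
End-to-end = 10500 μs.

10500 μs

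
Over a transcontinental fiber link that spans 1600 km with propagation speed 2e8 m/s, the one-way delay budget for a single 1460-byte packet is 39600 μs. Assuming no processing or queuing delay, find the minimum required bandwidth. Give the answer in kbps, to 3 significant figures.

370 kbps

L = 11680 bits.
Propagation delay = 1600000 / 200000000 = 8000 μs.
Transmission budget = 39600 − 8000 = 31600 μs.
R ≥ L / t_tx = 11680 bits / 0.0316 s = 370 kbps.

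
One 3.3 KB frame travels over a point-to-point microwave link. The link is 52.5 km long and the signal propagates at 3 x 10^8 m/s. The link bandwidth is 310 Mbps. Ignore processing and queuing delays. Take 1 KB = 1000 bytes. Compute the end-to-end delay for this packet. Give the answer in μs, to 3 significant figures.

260 μs

L = 26400 bits.
Transmission delay = L/R = 26400 / 310000000 = 85.1613 μs.
Propagation delay = d/s = 52500 m / 300000000 m/s = 175 μs.
Total = 260 μs.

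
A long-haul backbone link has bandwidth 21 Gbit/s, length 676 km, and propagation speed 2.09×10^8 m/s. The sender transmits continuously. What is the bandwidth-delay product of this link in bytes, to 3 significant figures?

8490000 bytes

Propagation delay = 676000 / 209000000 = 0.00323445 s.
BDP = R × t_prop = 21000000000 × 0.00323445 = 67923400 bits.
In bytes: 67923400/8 = 8490000 bytes.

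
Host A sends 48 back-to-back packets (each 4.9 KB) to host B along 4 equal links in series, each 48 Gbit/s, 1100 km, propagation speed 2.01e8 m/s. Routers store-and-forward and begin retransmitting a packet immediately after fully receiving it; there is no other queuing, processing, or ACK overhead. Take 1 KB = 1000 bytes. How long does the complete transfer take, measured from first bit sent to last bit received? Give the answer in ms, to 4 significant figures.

21.93 ms

Per-hop transmission t_tx = L/R = 39200/48000000000 = 0.000816667 ms.
Per-hop propagation t_prop = 1100000/2.01e+08 = 5.47264 ms.
Pipeline fill: first packet needs 4·t_tx to clear all hops; remaining 47 packets each add one t_tx.
Total = (4+48-1)·t_tx + 4·t_prop = 51·0.000816667 + 4·5.47264 = 21.93 ms.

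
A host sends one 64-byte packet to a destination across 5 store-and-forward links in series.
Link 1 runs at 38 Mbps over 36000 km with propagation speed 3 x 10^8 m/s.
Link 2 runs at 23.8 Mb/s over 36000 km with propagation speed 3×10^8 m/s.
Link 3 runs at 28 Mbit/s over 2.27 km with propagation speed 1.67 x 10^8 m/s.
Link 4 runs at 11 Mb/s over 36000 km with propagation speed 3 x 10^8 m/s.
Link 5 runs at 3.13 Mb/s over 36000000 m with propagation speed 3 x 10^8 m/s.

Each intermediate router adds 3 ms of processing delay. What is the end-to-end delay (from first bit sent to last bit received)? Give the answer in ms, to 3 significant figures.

492 ms

L = 64 × 8 = 512 bits.
Transmission delays (L/R per hop): 0.0134737, 0.0215126, 0.0182857, 0.0465455, 0.163578 ms; sum = 0.263396 ms.
Propagation delays (d/s per hop): 120, 120, 0.0135928, 120, 120 ms; sum = 480.014 ms.
Processing at 4 router(s): 4 × 3 ms = 12 ms.
End-to-end = 492 ms.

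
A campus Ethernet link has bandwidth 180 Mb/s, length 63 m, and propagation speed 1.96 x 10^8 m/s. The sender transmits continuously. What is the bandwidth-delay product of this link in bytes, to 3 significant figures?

7.23 bytes

Propagation delay = 63 / 196000000 = 3.21429e-07 s.
BDP = R × t_prop = 180000000 × 3.21429e-07 = 57.8571 bits.
In bytes: 57.8571/8 = 7.23 bytes.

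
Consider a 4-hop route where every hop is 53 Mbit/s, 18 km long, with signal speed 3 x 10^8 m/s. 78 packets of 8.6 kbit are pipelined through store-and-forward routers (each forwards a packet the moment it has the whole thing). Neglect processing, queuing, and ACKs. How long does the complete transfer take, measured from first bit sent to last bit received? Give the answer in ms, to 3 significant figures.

Per-hop transmission t_tx = L/R = 8600/53000000 = 0.162264 ms.
Per-hop propagation t_prop = 18000/300000000 = 0.06 ms.
Pipeline fill: first packet needs 4·t_tx to clear all hops; remaining 77 packets each add one t_tx.
Total = (4+78-1)·t_tx + 4·t_prop = 81·0.162264 + 4·0.06 = 13.4 ms.

13.4 ms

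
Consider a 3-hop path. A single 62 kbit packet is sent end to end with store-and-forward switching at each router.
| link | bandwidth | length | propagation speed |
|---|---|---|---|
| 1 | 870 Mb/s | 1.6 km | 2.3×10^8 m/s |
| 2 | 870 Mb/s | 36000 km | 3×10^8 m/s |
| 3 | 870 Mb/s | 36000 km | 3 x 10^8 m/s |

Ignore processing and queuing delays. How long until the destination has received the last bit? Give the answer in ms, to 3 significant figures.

L = 62000 bits.
Transmission delay per hop = L/R = 62000/870000000 = 0.0712644 ms; 3 hops → 0.213793 ms.
Propagation delays (d/s per hop): 0.00695652, 120, 120 ms; sum = 240.007 ms.
End-to-end = 240 ms.

240 ms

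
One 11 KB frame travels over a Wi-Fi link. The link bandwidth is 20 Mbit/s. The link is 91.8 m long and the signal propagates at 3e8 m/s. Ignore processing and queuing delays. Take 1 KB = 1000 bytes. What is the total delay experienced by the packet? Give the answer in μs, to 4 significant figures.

L = 88000 bits.
Transmission delay = L/R = 88000 / 20000000 = 4400 μs.
Propagation delay = d/s = 91.8 m / 300000000 m/s = 0.306 μs.
Total = 4400 μs.

4400 μs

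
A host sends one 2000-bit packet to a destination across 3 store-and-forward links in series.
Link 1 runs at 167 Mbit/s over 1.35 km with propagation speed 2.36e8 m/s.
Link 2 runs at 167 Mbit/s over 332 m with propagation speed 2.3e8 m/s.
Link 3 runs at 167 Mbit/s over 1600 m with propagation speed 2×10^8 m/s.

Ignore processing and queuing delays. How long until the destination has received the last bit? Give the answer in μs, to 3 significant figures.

51.1 μs

Transmission delay per hop = L/R = 2000/167000000 = 11.976 μs; 3 hops → 35.9281 μs.
Propagation delays (d/s per hop): 5.72034, 1.44348, 8 μs; sum = 15.1638 μs.
End-to-end = 51.1 μs.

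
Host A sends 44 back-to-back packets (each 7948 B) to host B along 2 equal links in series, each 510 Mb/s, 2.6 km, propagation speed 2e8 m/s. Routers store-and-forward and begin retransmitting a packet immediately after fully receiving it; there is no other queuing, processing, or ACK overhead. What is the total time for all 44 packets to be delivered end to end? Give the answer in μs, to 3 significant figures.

5640 μs

Per-hop transmission t_tx = L/R = 63584/510000000 = 124.675 μs.
Per-hop propagation t_prop = 2600/200000000 = 13 μs.
Pipeline fill: first packet needs 2·t_tx to clear all hops; remaining 43 packets each add one t_tx.
Total = (2+44-1)·t_tx + 2·t_prop = 45·124.675 + 2·13 = 5640 μs.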